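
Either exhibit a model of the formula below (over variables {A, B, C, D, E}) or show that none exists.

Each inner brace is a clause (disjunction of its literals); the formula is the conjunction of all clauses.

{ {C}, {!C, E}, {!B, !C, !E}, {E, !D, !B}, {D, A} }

The clause (C) is unit, so C = true.
The clause (E) is unit, so E = true.
The clause (!B) is unit, so B = false.
Try D = false.
The clause (A) is unit, so A = true.
All clauses are satisfied.

A ↦ true; B ↦ false; C ↦ true; D ↦ false; E ↦ true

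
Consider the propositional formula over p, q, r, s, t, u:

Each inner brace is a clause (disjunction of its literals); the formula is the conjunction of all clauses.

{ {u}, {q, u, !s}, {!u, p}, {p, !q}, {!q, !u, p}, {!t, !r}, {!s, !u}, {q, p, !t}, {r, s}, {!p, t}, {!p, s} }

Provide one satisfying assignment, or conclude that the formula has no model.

Unit clause (u) forces u = true.
Unit clause (p) forces p = true.
Unit clause (!s) forces s = false.
That conflicts with the unit clause (s).

UNSATISFIABLE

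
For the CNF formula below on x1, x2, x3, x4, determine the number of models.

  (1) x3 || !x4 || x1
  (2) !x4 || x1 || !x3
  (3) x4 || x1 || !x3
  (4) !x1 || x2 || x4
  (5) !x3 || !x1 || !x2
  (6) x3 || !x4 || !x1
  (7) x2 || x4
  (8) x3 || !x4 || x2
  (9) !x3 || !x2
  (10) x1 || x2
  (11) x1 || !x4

3

There are 2^4 = 16 truth assignments over (x1, x2, x3, x4).
Split on x1. With x1 = true, the clauses containing x1 are satisfied and !x1 drops from the rest; 2 of the 2^3 = 8 assignments to the other variables satisfy what remains.
With x1 = false, by the same count on the reduced clause set, 1 assignment works.
(One model: x1=F, x2=T, x3=F, x4=F.)
Total: 2 + 1 = 3.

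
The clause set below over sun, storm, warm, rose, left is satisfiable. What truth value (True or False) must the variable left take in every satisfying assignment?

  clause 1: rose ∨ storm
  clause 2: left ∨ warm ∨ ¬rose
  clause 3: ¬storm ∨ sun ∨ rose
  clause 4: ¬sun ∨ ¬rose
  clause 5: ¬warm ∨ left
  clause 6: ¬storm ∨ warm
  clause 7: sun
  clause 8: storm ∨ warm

Suppose left = False.
(¬warm) alone gives warm = False.
(¬rose) alone gives rose = False.
(storm) alone gives storm = True.
That conflicts with the unit clause (¬storm).
So every satisfying assignment has left = True.

True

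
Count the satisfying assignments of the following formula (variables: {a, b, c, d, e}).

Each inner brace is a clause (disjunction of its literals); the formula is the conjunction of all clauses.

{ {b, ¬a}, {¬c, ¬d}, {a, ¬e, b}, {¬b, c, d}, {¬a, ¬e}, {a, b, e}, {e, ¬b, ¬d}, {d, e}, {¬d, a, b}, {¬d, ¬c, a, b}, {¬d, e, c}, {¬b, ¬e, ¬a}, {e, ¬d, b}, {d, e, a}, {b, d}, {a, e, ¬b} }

2

There are 2^5 = 32 truth assignments over (a, b, c, d, e).
Split on e. With e = True, the clauses containing e are satisfied and ¬e drops from the rest; 2 of the 2^4 = 16 assignments to the other variables satisfy what remains.
With e = False, by the same count on the reduced clause set, 0 assignments work.
(One model: a=F, b=T, c=F, d=T, e=T.)
Total: 2 + 0 = 2.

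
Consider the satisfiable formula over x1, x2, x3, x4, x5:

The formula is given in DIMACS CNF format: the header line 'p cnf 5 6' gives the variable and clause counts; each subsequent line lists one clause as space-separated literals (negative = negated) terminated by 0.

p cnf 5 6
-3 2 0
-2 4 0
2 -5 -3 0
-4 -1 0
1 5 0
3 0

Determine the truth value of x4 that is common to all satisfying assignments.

True

Suppose x4 = False.
From the singleton clause (¬x2), x2 = False.
From the singleton clause (¬x3), x3 = False.
Now (x3) is unsatisfied and unit — conflict.
So every satisfying assignment has x4 = True.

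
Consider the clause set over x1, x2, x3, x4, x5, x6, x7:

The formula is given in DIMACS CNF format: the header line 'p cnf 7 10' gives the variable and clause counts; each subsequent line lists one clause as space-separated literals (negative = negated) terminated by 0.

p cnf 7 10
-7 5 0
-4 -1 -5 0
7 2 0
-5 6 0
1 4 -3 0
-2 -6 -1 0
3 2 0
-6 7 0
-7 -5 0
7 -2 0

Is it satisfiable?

Case x7 = False:
Unit clause (x2) forces x2 = True.
Now (¬x2) is unsatisfied and unit — conflict.
That branch fails; take x7 = True instead.
Unit clause (x5) forces x5 = True.
Now (¬x5) is unsatisfied and unit — conflict.
Neither x7 = True nor x7 = False works.
No assignment satisfies every clause.

Unsatisfiable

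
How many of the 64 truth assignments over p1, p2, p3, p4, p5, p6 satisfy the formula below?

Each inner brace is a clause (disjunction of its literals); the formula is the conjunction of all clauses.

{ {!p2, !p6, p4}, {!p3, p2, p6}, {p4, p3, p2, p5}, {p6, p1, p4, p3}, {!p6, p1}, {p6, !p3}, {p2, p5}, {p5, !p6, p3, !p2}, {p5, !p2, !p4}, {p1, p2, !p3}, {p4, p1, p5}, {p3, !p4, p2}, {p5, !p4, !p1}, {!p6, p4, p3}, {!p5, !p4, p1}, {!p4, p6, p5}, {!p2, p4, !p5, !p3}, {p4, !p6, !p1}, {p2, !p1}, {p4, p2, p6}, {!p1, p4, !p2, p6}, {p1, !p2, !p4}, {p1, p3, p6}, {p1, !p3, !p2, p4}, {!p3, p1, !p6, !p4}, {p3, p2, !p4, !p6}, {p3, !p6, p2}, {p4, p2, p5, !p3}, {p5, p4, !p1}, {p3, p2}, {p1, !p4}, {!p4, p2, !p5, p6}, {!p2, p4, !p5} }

3

There are 2^6 = 64 truth assignments over (p1, p2, p3, p4, p5, p6).
Split on p6. With p6 = true, the clauses containing p6 are satisfied and !p6 drops from the rest; 2 of the 2^5 = 32 assignments to the other variables satisfy what remains.
With p6 = false, by the same count on the reduced clause set, 1 assignment works.
Total: 2 + 1 = 3.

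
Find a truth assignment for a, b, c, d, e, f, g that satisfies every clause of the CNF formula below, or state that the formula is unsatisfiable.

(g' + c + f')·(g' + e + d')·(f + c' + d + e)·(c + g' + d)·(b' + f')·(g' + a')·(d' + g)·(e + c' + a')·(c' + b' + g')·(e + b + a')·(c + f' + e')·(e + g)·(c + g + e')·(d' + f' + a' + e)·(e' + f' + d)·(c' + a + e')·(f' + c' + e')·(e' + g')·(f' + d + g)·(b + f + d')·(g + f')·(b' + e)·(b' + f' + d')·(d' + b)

a ↦ 1,  b ↦ 0,  c ↦ 1,  d ↦ 0,  e ↦ 1,  f ↦ 0,  g ↦ 0

Case b = 0:
(d') alone gives d = 0.
Case c = 1:
Case f = 0:
(e) alone gives e = 1.
(a) alone gives a = 1.
(g') alone gives g = 0.
All clauses are satisfied.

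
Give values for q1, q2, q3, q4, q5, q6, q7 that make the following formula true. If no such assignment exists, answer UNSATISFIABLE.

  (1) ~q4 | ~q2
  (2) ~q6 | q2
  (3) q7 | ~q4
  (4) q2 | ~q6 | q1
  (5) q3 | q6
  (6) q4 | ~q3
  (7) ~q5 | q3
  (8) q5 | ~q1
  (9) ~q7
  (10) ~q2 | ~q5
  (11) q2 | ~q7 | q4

Unit clause (~q7) forces q7 = 0.
Unit clause (~q4) forces q4 = 0.
Unit clause (~q3) forces q3 = 0.
Unit clause (q6) forces q6 = 1.
Unit clause (q2) forces q2 = 1.
Unit clause (~q5) forces q5 = 0.
Unit clause (~q1) forces q1 = 0.
All clauses are satisfied.

q1=0; q2=1; q3=0; q4=0; q5=0; q6=1; q7=0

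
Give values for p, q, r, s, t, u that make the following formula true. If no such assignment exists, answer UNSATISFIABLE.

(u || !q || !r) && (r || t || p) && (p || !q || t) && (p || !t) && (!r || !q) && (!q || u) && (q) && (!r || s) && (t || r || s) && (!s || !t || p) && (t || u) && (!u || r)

UNSATISFIABLE

(q) alone gives q = true.
(!r) alone gives r = false.
(u) alone gives u = true.
Now (!u) is unsatisfied and unit — conflict.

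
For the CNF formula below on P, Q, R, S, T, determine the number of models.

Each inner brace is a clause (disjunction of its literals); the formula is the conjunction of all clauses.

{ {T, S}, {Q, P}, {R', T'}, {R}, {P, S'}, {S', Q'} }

1

There are 2^5 = 32 truth assignments over (P, Q, R, S, T).
Split on T. With T = 1, the clauses containing T are satisfied and T' drops from the rest; 0 of the 2^4 = 16 assignments to the other variables satisfy what remains.
With T = 0, by the same count on the reduced clause set, 1 assignment works.
Total: 0 + 1 = 1.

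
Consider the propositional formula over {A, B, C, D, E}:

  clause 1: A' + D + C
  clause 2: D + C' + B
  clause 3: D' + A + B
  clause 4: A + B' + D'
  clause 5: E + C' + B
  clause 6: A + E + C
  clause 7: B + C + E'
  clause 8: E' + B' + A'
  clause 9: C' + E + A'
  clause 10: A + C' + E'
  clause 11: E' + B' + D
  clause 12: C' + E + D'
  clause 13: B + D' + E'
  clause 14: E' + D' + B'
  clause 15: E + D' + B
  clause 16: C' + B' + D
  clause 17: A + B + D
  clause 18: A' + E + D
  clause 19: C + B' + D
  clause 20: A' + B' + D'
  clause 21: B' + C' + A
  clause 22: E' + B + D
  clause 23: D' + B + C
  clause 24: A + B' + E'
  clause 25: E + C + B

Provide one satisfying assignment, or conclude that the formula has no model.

Try A = 0.
Try D = 0.
Unit clause (B) forces B = 1.
Unit clause (E') forces E = 0.
Unit clause (C) forces C = 1.
But (C') is also a unit clause — contradiction.
Backtrack on D: now try D = 1.
Unit clause (B) forces B = 1.
But (B') is also a unit clause — contradiction.
Neither D = 1 nor D = 0 works.
Backtrack on A: now try A = 1.
Try D = 1.
Unit clause (B') forces B = 0.
Unit clause (E') forces E = 0.
But (E) is also a unit clause — contradiction.
Backtrack on D: now try D = 0.
Unit clause (C) forces C = 1.
Unit clause (B) forces B = 1.
But (B') is also a unit clause — contradiction.
Neither D = 1 nor D = 0 works.
Neither A = 1 nor A = 0 works.

UNSATISFIABLE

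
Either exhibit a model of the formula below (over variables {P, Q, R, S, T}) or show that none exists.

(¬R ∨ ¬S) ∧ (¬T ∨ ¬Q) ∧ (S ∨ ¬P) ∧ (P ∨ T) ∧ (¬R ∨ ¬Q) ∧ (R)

From the singleton clause (R), R = True.
From the singleton clause (¬S), S = False.
From the singleton clause (¬P), P = False.
From the singleton clause (T), T = True.
From the singleton clause (¬Q), Q = False.
Every clause now holds.

P ↦ False; Q ↦ False; R ↦ True; S ↦ False; T ↦ True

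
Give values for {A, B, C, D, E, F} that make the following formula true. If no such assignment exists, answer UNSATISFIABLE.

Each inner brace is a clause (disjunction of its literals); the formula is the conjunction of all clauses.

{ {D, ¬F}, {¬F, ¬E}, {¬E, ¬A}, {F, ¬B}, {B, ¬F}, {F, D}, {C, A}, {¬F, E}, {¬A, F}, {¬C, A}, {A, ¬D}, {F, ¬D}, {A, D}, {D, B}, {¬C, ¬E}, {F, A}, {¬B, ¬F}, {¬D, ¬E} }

Try D = True.
(A) alone gives A = True.
(¬E) alone gives E = False.
(¬F) alone gives F = False.
But (F) is also a unit clause — contradiction.
Backtrack on D: now try D = False.
(¬F) alone gives F = False.
But (F) is also a unit clause — contradiction.
Either choice for D ends in contradiction.

UNSATISFIABLE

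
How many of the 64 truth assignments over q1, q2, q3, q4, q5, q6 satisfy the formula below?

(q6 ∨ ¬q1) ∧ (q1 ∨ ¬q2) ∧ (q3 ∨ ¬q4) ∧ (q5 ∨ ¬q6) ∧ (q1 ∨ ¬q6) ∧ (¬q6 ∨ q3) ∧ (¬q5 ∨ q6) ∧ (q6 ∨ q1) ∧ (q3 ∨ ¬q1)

4

There are 2^6 = 64 truth assignments over (q1, q2, q3, q4, q5, q6).
Split on q3. With q3 = True, the clauses containing q3 are satisfied and ¬q3 drops from the rest; 4 of the 2^5 = 32 assignments to the other variables satisfy what remains.
With q3 = False, by the same count on the reduced clause set, 0 assignments work.
(One model: q1=T, q2=F, q3=T, q4=F, q5=T, q6=T.)
Total: 4 + 0 = 4.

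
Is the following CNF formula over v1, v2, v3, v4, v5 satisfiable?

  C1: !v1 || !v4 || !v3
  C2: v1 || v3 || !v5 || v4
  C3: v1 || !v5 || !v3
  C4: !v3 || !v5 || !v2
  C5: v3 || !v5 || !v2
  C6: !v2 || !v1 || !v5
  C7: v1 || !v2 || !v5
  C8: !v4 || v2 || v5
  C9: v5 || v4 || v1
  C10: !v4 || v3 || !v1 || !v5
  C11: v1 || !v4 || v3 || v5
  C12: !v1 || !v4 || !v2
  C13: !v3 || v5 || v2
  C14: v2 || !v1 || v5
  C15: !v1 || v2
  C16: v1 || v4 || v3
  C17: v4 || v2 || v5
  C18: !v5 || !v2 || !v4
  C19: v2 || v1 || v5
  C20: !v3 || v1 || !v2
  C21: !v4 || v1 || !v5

Branch on v1: set v1 = true.
Unit clause (v2) forces v2 = true.
Unit clause (!v5) forces v5 = false.
Unit clause (!v4) forces v4 = false.
No clause remains; v3 is free.
A satisfying assignment: v1 ↦ true, v2 ↦ true, v3 ↦ false, v4 ↦ false, v5 ↦ false.

Satisfiable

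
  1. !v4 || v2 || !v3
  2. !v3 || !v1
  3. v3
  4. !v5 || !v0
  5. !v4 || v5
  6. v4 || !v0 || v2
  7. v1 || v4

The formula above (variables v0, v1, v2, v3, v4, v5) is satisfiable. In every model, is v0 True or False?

False

Suppose v0 = true.
The clause (v3) is unit, so v3 = true.
The clause (!v1) is unit, so v1 = false.
The clause (!v5) is unit, so v5 = false.
The clause (!v4) is unit, so v4 = false.
That conflicts with the unit clause (v4).
So every satisfying assignment has v0 = False.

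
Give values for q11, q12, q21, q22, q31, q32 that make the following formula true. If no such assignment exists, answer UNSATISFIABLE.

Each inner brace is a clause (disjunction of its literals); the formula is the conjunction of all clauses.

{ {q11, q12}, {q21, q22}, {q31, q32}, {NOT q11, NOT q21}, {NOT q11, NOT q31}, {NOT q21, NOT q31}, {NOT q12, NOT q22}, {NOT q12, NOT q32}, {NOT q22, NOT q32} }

Suppose q11 = true.
Unit clause (NOT q21) forces q21 = false.
Unit clause (q22) forces q22 = true.
Unit clause (NOT q31) forces q31 = false.
Unit clause (q32) forces q32 = true.
That conflicts with the unit clause (NOT q32).
That branch fails; take q11 = false instead.
Unit clause (q12) forces q12 = true.
Unit clause (NOT q22) forces q22 = false.
Unit clause (q21) forces q21 = true.
Unit clause (NOT q31) forces q31 = false.
Unit clause (q32) forces q32 = true.
That conflicts with the unit clause (NOT q32).
Neither q11 = true nor q11 = false works.

UNSATISFIABLE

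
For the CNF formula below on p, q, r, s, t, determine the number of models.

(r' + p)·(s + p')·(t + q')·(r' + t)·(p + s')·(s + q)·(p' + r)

There are 2^5 = 32 truth assignments over (p, q, r, s, t).
Split on s. With s = 1, the clauses containing s are satisfied and s' drops from the rest; 2 of the 2^4 = 16 assignments to the other variables satisfy what remains.
With s = 0, by the same count on the reduced clause set, 1 assignment works.
(One model: p=F, q=T, r=F, s=F, t=T.)
Total: 2 + 1 = 3.

3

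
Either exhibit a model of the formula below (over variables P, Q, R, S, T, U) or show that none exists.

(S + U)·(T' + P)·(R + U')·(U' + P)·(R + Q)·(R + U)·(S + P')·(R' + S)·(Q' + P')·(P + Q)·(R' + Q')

P ↦ 1,  Q ↦ 0,  R ↦ 1,  S ↦ 1,  T ↦ 1,  U ↦ 1

Case S = 1:
Case T = 1:
Unit clause (P) forces P = 1.
Unit clause (Q') forces Q = 0.
Unit clause (R) forces R = 1.
All clauses hold; U can take either value.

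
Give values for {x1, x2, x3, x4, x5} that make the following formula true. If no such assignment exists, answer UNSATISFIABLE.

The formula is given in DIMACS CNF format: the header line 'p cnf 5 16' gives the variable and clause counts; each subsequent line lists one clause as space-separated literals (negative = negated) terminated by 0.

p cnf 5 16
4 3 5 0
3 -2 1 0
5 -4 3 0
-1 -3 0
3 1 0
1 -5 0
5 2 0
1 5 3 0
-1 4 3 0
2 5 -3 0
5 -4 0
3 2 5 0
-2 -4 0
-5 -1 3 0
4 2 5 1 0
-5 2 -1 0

x1=False, x2=True, x3=True, x4=False, x5=False

Case x1 = False:
The clause (x3) is unit, so x3 = True.
The clause (¬x5) is unit, so x5 = False.
The clause (x2) is unit, so x2 = True.
The clause (¬x4) is unit, so x4 = False.
All clauses are satisfied.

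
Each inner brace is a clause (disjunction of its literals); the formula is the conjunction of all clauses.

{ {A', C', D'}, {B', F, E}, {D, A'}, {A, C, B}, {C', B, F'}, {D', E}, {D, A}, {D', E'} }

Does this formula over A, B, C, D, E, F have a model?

No

Suppose D = 1.
The clause (E) is unit, so E = 1.
That conflicts with the unit clause (E').
So D must be the other value — set D = 0.
The clause (A') is unit, so A = 0.
That conflicts with the unit clause (A).
Neither D = 1 nor D = 0 works.
No assignment satisfies every clause.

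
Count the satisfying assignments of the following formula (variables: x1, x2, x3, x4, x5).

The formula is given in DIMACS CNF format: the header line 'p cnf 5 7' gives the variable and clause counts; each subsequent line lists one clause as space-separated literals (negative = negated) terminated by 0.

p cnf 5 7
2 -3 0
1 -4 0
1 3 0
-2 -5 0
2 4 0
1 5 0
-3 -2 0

4

There are 2^5 = 32 truth assignments over (x1, x2, x3, x4, x5).
Split on x2. With x2 = True, the clauses containing x2 are satisfied and ¬x2 drops from the rest; 2 of the 2^4 = 16 assignments to the other variables satisfy what remains.
With x2 = False, by the same count on the reduced clause set, 2 assignments work.
(One model: x1=T, x2=F, x3=F, x4=T, x5=F.)
Total: 2 + 2 = 4.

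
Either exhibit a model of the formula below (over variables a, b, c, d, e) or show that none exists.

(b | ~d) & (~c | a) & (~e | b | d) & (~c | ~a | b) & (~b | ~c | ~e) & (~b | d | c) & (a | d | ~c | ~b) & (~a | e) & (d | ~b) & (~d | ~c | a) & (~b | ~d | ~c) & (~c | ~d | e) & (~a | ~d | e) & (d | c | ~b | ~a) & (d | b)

Try b = 1.
(d) alone gives d = 1.
(~c) alone gives c = 0.
Try a = 1.
(e) alone gives e = 1.
All clauses are satisfied.

a=1; b=1; c=0; d=1; e=1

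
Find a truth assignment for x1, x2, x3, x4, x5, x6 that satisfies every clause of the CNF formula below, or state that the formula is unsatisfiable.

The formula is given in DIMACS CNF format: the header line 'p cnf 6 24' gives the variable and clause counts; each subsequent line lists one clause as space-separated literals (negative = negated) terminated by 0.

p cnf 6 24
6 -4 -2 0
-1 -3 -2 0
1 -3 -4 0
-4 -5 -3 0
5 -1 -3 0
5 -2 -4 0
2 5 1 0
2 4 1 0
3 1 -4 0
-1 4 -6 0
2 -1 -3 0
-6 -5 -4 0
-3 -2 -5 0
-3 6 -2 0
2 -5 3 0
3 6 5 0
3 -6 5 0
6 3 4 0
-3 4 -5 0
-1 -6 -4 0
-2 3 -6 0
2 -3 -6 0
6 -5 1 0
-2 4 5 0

Suppose x6 = True.
Suppose x1 = False.
Suppose x3 = False.
Unit clause (¬x4) forces x4 = False.
Unit clause (x2) forces x2 = True.
That conflicts with the unit clause (¬x2).
That branch fails; take x3 = True instead.
Unit clause (¬x4) forces x4 = False.
Unit clause (x2) forces x2 = True.
Unit clause (¬x5) forces x5 = False.
That conflicts with the unit clause (x5).
Neither x3 = True nor x3 = False works.
That branch fails; take x1 = True instead.
Unit clause (x4) forces x4 = True.
That conflicts with the unit clause (¬x4).
Neither x1 = True nor x1 = False works.
That branch fails; take x6 = False instead.
Suppose x4 = False.
Unit clause (x3) forces x3 = True.
Unit clause (¬x2) forces x2 = False.
Unit clause (x1) forces x1 = True.
That conflicts with the unit clause (¬x1).
That branch fails; take x4 = True instead.
Unit clause (¬x2) forces x2 = False.
Suppose x1 = True.
Unit clause (¬x3) forces x3 = False.
Unit clause (¬x5) forces x5 = False.
That conflicts with the unit clause (x5).
That branch fails; take x1 = False instead.
Unit clause (¬x3) forces x3 = False.
That conflicts with the unit clause (x3).
Neither x1 = True nor x1 = False works.
Neither x4 = True nor x4 = False works.
Neither x6 = True nor x6 = False works.

UNSATISFIABLE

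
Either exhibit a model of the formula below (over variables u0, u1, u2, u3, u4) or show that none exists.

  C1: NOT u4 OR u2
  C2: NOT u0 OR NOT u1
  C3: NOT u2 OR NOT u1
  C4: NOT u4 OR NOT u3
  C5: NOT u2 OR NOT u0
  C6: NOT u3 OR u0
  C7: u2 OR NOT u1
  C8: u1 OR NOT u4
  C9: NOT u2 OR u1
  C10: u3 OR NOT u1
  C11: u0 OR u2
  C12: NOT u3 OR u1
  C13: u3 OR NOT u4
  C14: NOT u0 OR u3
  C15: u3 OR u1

UNSATISFIABLE

Case u4 = false:
Case u0 = false:
(NOT u3) alone gives u3 = false.
(NOT u1) alone gives u1 = false.
Now (u1) is unsatisfied and unit — conflict.
Undo u0 and try u0 = true.
(NOT u1) alone gives u1 = false.
(NOT u2) alone gives u2 = false.
(NOT u3) alone gives u3 = false.
Now (u3) is unsatisfied and unit — conflict.
Both values of u0 lead to a conflict.
Undo u4 and try u4 = true.
(u2) alone gives u2 = true.
(NOT u1) alone gives u1 = false.
Now (u1) is unsatisfied and unit — conflict.
Both values of u4 lead to a conflict.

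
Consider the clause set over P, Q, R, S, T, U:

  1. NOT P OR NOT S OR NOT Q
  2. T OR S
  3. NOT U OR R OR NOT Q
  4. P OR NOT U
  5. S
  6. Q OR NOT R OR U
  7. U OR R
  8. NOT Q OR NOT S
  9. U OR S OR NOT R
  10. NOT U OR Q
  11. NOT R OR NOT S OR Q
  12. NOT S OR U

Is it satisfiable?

Unit clause (S) forces S = true.
Unit clause (NOT Q) forces Q = false.
Unit clause (NOT U) forces U = false.
Now (U) is unsatisfied and unit — conflict.
No assignment satisfies every clause.

Unsatisfiable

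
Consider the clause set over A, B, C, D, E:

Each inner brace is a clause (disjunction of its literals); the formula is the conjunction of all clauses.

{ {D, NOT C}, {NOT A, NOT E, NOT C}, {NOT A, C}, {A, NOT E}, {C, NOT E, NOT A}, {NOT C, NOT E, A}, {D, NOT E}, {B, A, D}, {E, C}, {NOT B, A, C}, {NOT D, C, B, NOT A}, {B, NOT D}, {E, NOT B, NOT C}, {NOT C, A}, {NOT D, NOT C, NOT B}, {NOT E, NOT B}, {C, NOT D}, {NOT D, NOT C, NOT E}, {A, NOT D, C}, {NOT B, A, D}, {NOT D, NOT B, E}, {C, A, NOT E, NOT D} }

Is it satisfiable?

Case D = true:
(B) alone gives B = true.
(NOT C) alone gives C = false.
That conflicts with the unit clause (C).
Backtrack on D: now try D = false.
(NOT C) alone gives C = false.
(NOT A) alone gives A = false.
(NOT E) alone gives E = false.
That conflicts with the unit clause (E).
Both values of D lead to a conflict.
No assignment satisfies every clause.

Unsatisfiable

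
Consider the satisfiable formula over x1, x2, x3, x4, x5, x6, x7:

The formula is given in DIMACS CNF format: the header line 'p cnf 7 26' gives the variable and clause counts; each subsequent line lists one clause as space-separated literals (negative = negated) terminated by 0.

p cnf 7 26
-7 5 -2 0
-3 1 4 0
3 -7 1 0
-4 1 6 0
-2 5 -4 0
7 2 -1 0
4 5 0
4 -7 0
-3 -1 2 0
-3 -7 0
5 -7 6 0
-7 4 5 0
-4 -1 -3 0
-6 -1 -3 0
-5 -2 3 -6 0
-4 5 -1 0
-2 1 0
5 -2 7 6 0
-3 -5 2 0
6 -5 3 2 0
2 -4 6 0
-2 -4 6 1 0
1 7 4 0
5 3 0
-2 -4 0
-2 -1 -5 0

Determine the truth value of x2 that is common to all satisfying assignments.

False

Suppose x2 = True.
The clause (x1) is unit, so x1 = True.
The clause (¬x4) is unit, so x4 = False.
The clause (x5) is unit, so x5 = True.
Now (¬x5) is unsatisfied and unit — conflict.
So every satisfying assignment has x2 = False.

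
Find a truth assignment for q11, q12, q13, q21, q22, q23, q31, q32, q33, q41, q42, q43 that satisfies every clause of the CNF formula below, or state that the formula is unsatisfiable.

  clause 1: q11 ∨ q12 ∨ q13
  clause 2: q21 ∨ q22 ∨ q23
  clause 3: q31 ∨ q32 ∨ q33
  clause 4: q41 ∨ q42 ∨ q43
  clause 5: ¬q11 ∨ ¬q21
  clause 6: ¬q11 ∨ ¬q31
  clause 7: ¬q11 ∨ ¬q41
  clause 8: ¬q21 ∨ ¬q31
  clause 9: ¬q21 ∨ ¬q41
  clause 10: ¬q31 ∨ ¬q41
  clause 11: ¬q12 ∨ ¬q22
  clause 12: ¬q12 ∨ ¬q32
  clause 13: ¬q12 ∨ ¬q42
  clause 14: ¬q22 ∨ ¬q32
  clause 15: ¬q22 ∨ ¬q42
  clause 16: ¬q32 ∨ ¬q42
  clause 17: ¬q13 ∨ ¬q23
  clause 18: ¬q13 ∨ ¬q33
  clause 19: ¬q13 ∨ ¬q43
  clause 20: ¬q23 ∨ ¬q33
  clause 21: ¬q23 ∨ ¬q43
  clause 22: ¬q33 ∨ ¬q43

UNSATISFIABLE

Branch on q11: set q11 = False.
Branch on q12: set q12 = True.
(¬q22) alone gives q22 = False.
(¬q32) alone gives q32 = False.
(¬q42) alone gives q42 = False.
Branch on q21: set q21 = True.
(¬q31) alone gives q31 = False.
(q33) alone gives q33 = True.
(¬q41) alone gives q41 = False.
(q43) alone gives q43 = True.
Now (¬q43) is unsatisfied and unit — conflict.
Backtrack on q21: now try q21 = False.
(q23) alone gives q23 = True.
(¬q13) alone gives q13 = False.
(¬q33) alone gives q33 = False.
(q31) alone gives q31 = True.
(¬q41) alone gives q41 = False.
(q43) alone gives q43 = True.
Now (¬q43) is unsatisfied and unit — conflict.
Either choice for q21 ends in contradiction.
Backtrack on q12: now try q12 = False.
(q13) alone gives q13 = True.
(¬q23) alone gives q23 = False.
(¬q33) alone gives q33 = False.
(¬q43) alone gives q43 = False.
Branch on q21: set q21 = True.
(¬q31) alone gives q31 = False.
(q32) alone gives q32 = True.
(¬q41) alone gives q41 = False.
(q42) alone gives q42 = True.
Now (¬q42) is unsatisfied and unit — conflict.
Backtrack on q21: now try q21 = False.
(q22) alone gives q22 = True.
(¬q32) alone gives q32 = False.
(q31) alone gives q31 = True.
(¬q41) alone gives q41 = False.
(q42) alone gives q42 = True.
Now (¬q42) is unsatisfied and unit — conflict.
Either choice for q21 ends in contradiction.
Either choice for q12 ends in contradiction.
Backtrack on q11: now try q11 = True.
(¬q21) alone gives q21 = False.
(¬q31) alone gives q31 = False.
(¬q41) alone gives q41 = False.
Branch on q22: set q22 = True.
(¬q12) alone gives q12 = False.
(¬q32) alone gives q32 = False.
(q33) alone gives q33 = True.
(¬q42) alone gives q42 = False.
(q43) alone gives q43 = True.
Now (¬q43) is unsatisfied and unit — conflict.
Backtrack on q22: now try q22 = False.
(q23) alone gives q23 = True.
(¬q13) alone gives q13 = False.
(¬q33) alone gives q33 = False.
(q32) alone gives q32 = True.
(¬q12) alone gives q12 = False.
(¬q42) alone gives q42 = False.
(q43) alone gives q43 = True.
Now (¬q43) is unsatisfied and unit — conflict.
Either choice for q22 ends in contradiction.
Either choice for q11 ends in contradiction.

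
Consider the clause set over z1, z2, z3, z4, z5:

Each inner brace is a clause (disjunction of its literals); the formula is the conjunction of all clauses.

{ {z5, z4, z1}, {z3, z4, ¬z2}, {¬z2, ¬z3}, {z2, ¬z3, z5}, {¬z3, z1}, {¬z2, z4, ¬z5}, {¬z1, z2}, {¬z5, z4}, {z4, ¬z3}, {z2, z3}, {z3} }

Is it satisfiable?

Unsatisfiable

From the singleton clause (z3), z3 = True.
From the singleton clause (¬z2), z2 = False.
From the singleton clause (z5), z5 = True.
From the singleton clause (z1), z1 = True.
That conflicts with the unit clause (¬z1).
No assignment satisfies every clause.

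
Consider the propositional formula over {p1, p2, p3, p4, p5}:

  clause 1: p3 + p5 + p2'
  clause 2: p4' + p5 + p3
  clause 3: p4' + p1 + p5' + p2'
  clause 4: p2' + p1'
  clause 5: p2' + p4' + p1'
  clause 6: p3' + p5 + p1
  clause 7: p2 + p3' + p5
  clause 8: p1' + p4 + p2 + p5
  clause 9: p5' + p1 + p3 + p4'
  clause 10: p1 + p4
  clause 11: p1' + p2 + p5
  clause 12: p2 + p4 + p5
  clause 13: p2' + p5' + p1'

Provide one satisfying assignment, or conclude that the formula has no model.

p1 ↦ 1, p2 ↦ 0, p3 ↦ 1, p4 ↦ 1, p5 ↦ 1

Branch on p2: set p2 = 0.
Branch on p3: set p3 = 1.
(p5) alone gives p5 = 1.
Branch on p1: set p1 = 1.
Every clause is now satisfied; p4 is unconstrained.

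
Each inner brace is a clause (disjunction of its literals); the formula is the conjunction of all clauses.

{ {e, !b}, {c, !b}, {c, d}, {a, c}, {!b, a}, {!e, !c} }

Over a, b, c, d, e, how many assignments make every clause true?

6

There are 2^5 = 32 truth assignments over (a, b, c, d, e).
Split on c. With c = true, the clauses containing c are satisfied and !c drops from the rest; 4 of the 2^4 = 16 assignments to the other variables satisfy what remains.
With c = false, by the same count on the reduced clause set, 2 assignments work.
Total: 4 + 2 = 6.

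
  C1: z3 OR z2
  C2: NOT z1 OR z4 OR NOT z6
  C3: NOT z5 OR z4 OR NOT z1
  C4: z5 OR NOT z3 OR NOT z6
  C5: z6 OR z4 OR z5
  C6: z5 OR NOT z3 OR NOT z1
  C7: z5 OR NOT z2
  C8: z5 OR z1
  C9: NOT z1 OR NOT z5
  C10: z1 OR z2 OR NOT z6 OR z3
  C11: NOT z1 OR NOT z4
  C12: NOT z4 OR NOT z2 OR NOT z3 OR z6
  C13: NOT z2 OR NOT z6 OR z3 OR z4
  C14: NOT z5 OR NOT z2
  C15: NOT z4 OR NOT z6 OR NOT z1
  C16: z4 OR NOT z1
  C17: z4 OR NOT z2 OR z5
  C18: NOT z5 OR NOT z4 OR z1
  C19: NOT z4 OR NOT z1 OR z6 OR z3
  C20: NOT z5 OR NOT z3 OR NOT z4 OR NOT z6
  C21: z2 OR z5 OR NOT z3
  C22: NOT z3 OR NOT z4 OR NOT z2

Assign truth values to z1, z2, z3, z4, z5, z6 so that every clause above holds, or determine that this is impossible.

z1: false, z2: false, z3: true, z4: false, z5: true, z6: false

Case z3 = true:
Case z5 = true:
From the singleton clause (NOT z1), z1 = false.
From the singleton clause (NOT z2), z2 = false.
From the singleton clause (NOT z4), z4 = false.
No clause remains; z6 is free.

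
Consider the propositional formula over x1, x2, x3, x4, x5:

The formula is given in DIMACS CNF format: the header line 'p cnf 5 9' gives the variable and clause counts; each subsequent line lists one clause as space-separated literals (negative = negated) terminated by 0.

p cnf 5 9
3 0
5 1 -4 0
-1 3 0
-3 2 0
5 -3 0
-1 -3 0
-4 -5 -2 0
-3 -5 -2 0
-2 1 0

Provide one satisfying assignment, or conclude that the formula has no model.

(x3) alone gives x3 = True.
(x2) alone gives x2 = True.
(x5) alone gives x5 = True.
That conflicts with the unit clause (¬x5).

UNSATISFIABLE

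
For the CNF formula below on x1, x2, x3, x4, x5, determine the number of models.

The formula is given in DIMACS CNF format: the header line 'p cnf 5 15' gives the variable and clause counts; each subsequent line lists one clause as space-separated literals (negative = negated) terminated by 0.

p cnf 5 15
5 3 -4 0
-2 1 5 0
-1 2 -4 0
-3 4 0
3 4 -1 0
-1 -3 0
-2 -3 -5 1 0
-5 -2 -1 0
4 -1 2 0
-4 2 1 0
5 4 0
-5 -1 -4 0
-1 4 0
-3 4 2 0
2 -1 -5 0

There are 2^5 = 32 truth assignments over (x1, x2, x3, x4, x5).
Split on x3. With x3 = True, the clauses containing x3 are satisfied and ¬x3 drops from the rest; 0 of the 2^4 = 16 assignments to the other variables satisfy what remains.
With x3 = False, by the same count on the reduced clause set, 3 assignments work.
(One model: x1=F, x2=F, x3=F, x4=F, x5=T.)
Total: 0 + 3 = 3.

3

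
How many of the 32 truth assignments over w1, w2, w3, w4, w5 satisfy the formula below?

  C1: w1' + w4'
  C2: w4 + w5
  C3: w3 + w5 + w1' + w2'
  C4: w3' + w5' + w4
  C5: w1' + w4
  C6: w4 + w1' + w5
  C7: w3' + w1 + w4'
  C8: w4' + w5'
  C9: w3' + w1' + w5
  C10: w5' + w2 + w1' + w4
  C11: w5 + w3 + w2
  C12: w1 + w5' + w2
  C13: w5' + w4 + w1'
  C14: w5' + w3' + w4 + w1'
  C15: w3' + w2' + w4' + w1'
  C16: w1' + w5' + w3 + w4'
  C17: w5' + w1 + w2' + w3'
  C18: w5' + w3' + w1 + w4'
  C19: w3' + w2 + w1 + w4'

2

There are 2^5 = 32 truth assignments over (w1, w2, w3, w4, w5).
Split on w5. With w5 = 1, the clauses containing w5 are satisfied and w5' drops from the rest; 1 of the 2^4 = 16 assignments to the other variables satisfy what remains.
With w5 = 0, by the same count on the reduced clause set, 1 assignment works.
Total: 1 + 1 = 2.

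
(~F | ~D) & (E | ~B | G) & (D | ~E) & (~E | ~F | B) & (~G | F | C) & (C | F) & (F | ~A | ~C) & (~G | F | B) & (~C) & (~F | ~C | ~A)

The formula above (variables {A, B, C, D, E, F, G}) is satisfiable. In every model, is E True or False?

Suppose E = 1.
Unit clause (D) forces D = 1.
Unit clause (~F) forces F = 0.
Unit clause (C) forces C = 1.
Now (~C) is unsatisfied and unit — conflict.
So every satisfying assignment has E = False.

False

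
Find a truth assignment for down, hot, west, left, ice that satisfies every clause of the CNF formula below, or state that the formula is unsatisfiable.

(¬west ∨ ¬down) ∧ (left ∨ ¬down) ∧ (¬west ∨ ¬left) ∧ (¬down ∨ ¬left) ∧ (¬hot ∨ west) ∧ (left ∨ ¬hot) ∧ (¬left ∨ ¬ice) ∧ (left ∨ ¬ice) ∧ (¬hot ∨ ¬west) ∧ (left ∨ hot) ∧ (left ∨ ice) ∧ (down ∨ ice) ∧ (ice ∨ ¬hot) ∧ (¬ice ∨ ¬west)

Branch on west: set west = False.
The clause (¬hot) is unit, so hot = False.
The clause (left) is unit, so left = True.
The clause (¬down) is unit, so down = False.
The clause (¬ice) is unit, so ice = False.
But (ice) is also a unit clause — contradiction.
That branch fails; take west = True instead.
The clause (¬down) is unit, so down = False.
The clause (¬left) is unit, so left = False.
The clause (¬hot) is unit, so hot = False.
But (hot) is also a unit clause — contradiction.
Both values of west lead to a conflict.

UNSATISFIABLE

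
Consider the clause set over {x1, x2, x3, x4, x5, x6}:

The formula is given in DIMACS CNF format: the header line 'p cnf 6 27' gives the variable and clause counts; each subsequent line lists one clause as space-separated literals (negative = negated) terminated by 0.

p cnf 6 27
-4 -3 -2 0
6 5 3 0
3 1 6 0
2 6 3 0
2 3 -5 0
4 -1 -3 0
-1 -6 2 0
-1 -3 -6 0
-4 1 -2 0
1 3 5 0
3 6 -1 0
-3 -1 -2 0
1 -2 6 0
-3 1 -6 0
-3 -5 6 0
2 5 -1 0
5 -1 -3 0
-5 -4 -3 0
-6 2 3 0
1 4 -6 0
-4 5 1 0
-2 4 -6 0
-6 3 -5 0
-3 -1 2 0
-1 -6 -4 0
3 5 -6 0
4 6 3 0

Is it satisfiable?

Suppose x4 = False.
Suppose x1 = False.
(¬x6) alone gives x6 = False.
(x3) alone gives x3 = True.
(¬x2) alone gives x2 = False.
(¬x5) alone gives x5 = False.
This assignment satisfies each clause.
A satisfying assignment: x1: False, x2: False, x3: True, x4: False, x5: False, x6: False.

Yes, satisfiable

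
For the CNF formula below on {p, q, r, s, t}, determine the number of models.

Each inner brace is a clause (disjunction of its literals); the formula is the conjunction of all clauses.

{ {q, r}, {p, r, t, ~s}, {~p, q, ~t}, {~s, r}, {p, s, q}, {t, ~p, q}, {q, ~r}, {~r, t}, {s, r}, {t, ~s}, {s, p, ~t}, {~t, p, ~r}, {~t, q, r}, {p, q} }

2

There are 2^5 = 32 truth assignments over (p, q, r, s, t).
Split on t. With t = 1, the clauses containing t are satisfied and ~t drops from the rest; 2 of the 2^4 = 16 assignments to the other variables satisfy what remains.
With t = 0, by the same count on the reduced clause set, 0 assignments work.
Total: 2 + 0 = 2.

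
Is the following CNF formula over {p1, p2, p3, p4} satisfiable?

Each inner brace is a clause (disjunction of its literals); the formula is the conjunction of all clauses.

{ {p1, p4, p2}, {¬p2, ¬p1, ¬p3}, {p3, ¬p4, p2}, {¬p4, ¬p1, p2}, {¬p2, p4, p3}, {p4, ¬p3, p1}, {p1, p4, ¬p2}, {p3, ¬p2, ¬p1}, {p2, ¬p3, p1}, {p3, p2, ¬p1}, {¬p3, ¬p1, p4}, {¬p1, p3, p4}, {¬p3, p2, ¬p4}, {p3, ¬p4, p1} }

Branch on p1: set p1 = False.
Branch on p4: set p4 = True.
Unit clause (p3) forces p3 = True.
Unit clause (p2) forces p2 = True.
All clauses are satisfied.
A satisfying assignment: p1: False,  p2: True,  p3: True,  p4: True.

Yes, satisfiable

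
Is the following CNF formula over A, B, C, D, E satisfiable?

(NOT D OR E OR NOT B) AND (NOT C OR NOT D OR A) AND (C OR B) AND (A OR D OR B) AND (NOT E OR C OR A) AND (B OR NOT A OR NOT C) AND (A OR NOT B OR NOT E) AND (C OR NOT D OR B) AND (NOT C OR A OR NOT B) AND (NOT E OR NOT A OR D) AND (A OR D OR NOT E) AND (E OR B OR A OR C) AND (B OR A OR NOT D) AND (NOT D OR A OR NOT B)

Yes

Case C = false:
The clause (B) is unit, so B = true.
Case D = false:
Case E = false:
All clauses hold; A can take either value.
A satisfying assignment: A=false,  B=true,  C=false,  D=false,  E=false.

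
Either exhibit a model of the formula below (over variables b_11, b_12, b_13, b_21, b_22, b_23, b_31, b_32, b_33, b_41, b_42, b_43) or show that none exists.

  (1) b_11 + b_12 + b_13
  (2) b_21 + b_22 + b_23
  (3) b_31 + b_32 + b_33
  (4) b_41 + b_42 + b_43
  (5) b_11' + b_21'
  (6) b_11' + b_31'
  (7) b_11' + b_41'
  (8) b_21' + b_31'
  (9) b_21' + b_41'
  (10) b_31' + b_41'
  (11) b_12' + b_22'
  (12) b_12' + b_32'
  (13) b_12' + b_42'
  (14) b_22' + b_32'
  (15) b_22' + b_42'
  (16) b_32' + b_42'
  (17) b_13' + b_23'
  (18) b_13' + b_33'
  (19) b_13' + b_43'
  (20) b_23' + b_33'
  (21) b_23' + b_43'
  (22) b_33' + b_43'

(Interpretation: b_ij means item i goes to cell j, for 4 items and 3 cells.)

Try b_11 = 0.
Try b_12 = 1.
The clause (b_22') is unit, so b_22 = 0.
The clause (b_32') is unit, so b_32 = 0.
The clause (b_42') is unit, so b_42 = 0.
Try b_21 = 1.
The clause (b_31') is unit, so b_31 = 0.
The clause (b_33) is unit, so b_33 = 1.
The clause (b_41') is unit, so b_41 = 0.
The clause (b_43) is unit, so b_43 = 1.
That conflicts with the unit clause (b_43').
So b_21 must be the other value — set b_21 = 0.
The clause (b_23) is unit, so b_23 = 1.
The clause (b_13') is unit, so b_13 = 0.
The clause (b_33') is unit, so b_33 = 0.
The clause (b_31) is unit, so b_31 = 1.
The clause (b_41') is unit, so b_41 = 0.
The clause (b_43) is unit, so b_43 = 1.
That conflicts with the unit clause (b_43').
Neither b_21 = 1 nor b_21 = 0 works.
So b_12 must be the other value — set b_12 = 0.
The clause (b_13) is unit, so b_13 = 1.
The clause (b_23') is unit, so b_23 = 0.
The clause (b_33') is unit, so b_33 = 0.
The clause (b_43') is unit, so b_43 = 0.
Try b_21 = 1.
The clause (b_31') is unit, so b_31 = 0.
The clause (b_32) is unit, so b_32 = 1.
The clause (b_41') is unit, so b_41 = 0.
The clause (b_42) is unit, so b_42 = 1.
That conflicts with the unit clause (b_42').
So b_21 must be the other value — set b_21 = 0.
The clause (b_22) is unit, so b_22 = 1.
The clause (b_32') is unit, so b_32 = 0.
The clause (b_31) is unit, so b_31 = 1.
The clause (b_41') is unit, so b_41 = 0.
The clause (b_42) is unit, so b_42 = 1.
That conflicts with the unit clause (b_42').
Neither b_21 = 1 nor b_21 = 0 works.
Neither b_12 = 1 nor b_12 = 0 works.
So b_11 must be the other value — set b_11 = 1.
The clause (b_21') is unit, so b_21 = 0.
The clause (b_31') is unit, so b_31 = 0.
The clause (b_41') is unit, so b_41 = 0.
Try b_22 = 1.
The clause (b_12') is unit, so b_12 = 0.
The clause (b_32') is unit, so b_32 = 0.
The clause (b_33) is unit, so b_33 = 1.
The clause (b_42') is unit, so b_42 = 0.
The clause (b_43) is unit, so b_43 = 1.
That conflicts with the unit clause (b_43').
So b_22 must be the other value — set b_22 = 0.
The clause (b_23) is unit, so b_23 = 1.
The clause (b_13') is unit, so b_13 = 0.
The clause (b_33') is unit, so b_33 = 0.
The clause (b_32) is unit, so b_32 = 1.
The clause (b_12') is unit, so b_12 = 0.
The clause (b_42') is unit, so b_42 = 0.
The clause (b_43) is unit, so b_43 = 1.
That conflicts with the unit clause (b_43').
Neither b_22 = 1 nor b_22 = 0 works.
Neither b_11 = 1 nor b_11 = 0 works.

UNSATISFIABLE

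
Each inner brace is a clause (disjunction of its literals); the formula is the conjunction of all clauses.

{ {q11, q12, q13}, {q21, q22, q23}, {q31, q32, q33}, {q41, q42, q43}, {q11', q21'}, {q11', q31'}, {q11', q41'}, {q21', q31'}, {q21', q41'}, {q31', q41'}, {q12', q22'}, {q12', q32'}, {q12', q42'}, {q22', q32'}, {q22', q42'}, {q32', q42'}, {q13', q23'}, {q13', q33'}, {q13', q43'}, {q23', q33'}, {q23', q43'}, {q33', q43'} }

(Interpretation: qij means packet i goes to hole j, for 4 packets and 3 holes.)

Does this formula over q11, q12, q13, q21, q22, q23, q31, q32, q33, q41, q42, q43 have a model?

Branch on q11: set q11 = 0.
Branch on q12: set q12 = 1.
From the singleton clause (q22'), q22 = 0.
From the singleton clause (q32'), q32 = 0.
From the singleton clause (q42'), q42 = 0.
Branch on q21: set q21 = 1.
From the singleton clause (q31'), q31 = 0.
From the singleton clause (q33), q33 = 1.
From the singleton clause (q41'), q41 = 0.
From the singleton clause (q43), q43 = 1.
Now (q43') is unsatisfied and unit — conflict.
So q21 must be the other value — set q21 = 0.
From the singleton clause (q23), q23 = 1.
From the singleton clause (q13'), q13 = 0.
From the singleton clause (q33'), q33 = 0.
From the singleton clause (q31), q31 = 1.
From the singleton clause (q41'), q41 = 0.
From the singleton clause (q43), q43 = 1.
Now (q43') is unsatisfied and unit — conflict.
Either choice for q21 ends in contradiction.
So q12 must be the other value — set q12 = 0.
From the singleton clause (q13), q13 = 1.
From the singleton clause (q23'), q23 = 0.
From the singleton clause (q33'), q33 = 0.
From the singleton clause (q43'), q43 = 0.
Branch on q21: set q21 = 1.
From the singleton clause (q31'), q31 = 0.
From the singleton clause (q32), q32 = 1.
From the singleton clause (q41'), q41 = 0.
From the singleton clause (q42), q42 = 1.
Now (q42') is unsatisfied and unit — conflict.
So q21 must be the other value — set q21 = 0.
From the singleton clause (q22), q22 = 1.
From the singleton clause (q32'), q32 = 0.
From the singleton clause (q31), q31 = 1.
From the singleton clause (q41'), q41 = 0.
From the singleton clause (q42), q42 = 1.
Now (q42') is unsatisfied and unit — conflict.
Either choice for q21 ends in contradiction.
Either choice for q12 ends in contradiction.
So q11 must be the other value — set q11 = 1.
From the singleton clause (q21'), q21 = 0.
From the singleton clause (q31'), q31 = 0.
From the singleton clause (q41'), q41 = 0.
Branch on q22: set q22 = 1.
From the singleton clause (q12'), q12 = 0.
From the singleton clause (q32'), q32 = 0.
From the singleton clause (q33), q33 = 1.
From the singleton clause (q42'), q42 = 0.
From the singleton clause (q43), q43 = 1.
Now (q43') is unsatisfied and unit — conflict.
So q22 must be the other value — set q22 = 0.
From the singleton clause (q23), q23 = 1.
From the singleton clause (q13'), q13 = 0.
From the singleton clause (q33'), q33 = 0.
From the singleton clause (q32), q32 = 1.
From the singleton clause (q12'), q12 = 0.
From the singleton clause (q42'), q42 = 0.
From the singleton clause (q43), q43 = 1.
Now (q43') is unsatisfied and unit — conflict.
Either choice for q22 ends in contradiction.
Either choice for q11 ends in contradiction.
No assignment satisfies every clause.

Unsatisfiable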